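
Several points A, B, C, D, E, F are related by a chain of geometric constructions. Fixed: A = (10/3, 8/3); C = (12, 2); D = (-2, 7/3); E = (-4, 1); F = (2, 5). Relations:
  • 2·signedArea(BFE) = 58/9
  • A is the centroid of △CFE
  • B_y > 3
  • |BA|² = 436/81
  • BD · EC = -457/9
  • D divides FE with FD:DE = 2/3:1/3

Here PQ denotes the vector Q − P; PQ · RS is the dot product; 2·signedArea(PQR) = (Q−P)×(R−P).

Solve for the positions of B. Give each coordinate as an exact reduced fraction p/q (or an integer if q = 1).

B = (10/9, 10/3)

1. B_x = 10/9  [2·signedArea(BFE) = 58/9 ∩ BD · EC = -457/9]
2. B_y = 10/3  [2·signedArea(BFE) = 58/9 ∩ BD · EC = -457/9]
   → B = (10/9, 10/3)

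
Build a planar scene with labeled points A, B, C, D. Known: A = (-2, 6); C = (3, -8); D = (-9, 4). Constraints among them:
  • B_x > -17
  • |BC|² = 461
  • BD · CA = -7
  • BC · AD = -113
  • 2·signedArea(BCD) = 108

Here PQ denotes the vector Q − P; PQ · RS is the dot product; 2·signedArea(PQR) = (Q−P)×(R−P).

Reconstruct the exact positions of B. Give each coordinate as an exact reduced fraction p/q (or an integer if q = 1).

B = (-16, 2)

1. B_x = -16  [2·signedArea(BCD) = 108 ∩ BD · CA = -7]
2. B_y = 2  [2·signedArea(BCD) = 108 ∩ BD · CA = -7]
   → B = (-16, 2)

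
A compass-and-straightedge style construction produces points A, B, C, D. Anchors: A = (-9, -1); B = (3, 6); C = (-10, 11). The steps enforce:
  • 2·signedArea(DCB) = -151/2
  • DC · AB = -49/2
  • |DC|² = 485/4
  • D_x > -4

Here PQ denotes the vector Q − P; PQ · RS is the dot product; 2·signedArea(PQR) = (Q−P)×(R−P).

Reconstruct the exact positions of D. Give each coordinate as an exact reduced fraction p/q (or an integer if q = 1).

1. D_x = -3  [DC · AB = -49/2 ∩ 2·signedArea(DCB) = -151/2]
2. D_y = 5/2  [DC · AB = -49/2 ∩ 2·signedArea(DCB) = -151/2]
   → D = (-3, 5/2)

D = (-3, 5/2)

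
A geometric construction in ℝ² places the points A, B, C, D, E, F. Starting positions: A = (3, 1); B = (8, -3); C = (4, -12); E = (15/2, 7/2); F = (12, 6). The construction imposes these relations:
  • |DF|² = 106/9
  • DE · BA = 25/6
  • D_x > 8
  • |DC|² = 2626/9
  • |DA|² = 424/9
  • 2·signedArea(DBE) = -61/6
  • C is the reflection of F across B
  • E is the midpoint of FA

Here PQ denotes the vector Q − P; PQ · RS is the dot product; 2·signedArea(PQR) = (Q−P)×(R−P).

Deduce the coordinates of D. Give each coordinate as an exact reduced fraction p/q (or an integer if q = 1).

D = (9, 13/3)

1. D_x = 9  [2·signedArea(DBE) = -61/6 ∩ DE · BA = 25/6]
2. D_y = 13/3  [2·signedArea(DBE) = -61/6 ∩ DE · BA = 25/6]
   → D = (9, 13/3)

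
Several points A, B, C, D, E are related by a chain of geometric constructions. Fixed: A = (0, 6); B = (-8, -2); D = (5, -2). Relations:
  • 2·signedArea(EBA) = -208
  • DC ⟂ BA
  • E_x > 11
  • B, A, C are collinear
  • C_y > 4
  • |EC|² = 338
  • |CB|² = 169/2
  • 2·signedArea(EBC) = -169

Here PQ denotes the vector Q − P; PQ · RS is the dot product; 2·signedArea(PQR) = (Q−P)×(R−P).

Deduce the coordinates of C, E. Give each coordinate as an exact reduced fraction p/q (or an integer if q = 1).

C = (-3/2, 9/2)
E = (23/2, -17/2)

1. C_x = -3/2  [B, A, C are collinear ∩ DC ⟂ BA]
2. C_y = 9/2  [B, A, C are collinear ∩ DC ⟂ BA]
   → C = (-3/2, 9/2)
3. E_x = 23/2  [line -13/2·x + 13/2·y + 130 = 0 ∩ |EC|² = 338]
4. E_y = -17/2  [line -13/2·x + 13/2·y + 130 = 0 ∩ |EC|² = 338]
   → E = (23/2, -17/2)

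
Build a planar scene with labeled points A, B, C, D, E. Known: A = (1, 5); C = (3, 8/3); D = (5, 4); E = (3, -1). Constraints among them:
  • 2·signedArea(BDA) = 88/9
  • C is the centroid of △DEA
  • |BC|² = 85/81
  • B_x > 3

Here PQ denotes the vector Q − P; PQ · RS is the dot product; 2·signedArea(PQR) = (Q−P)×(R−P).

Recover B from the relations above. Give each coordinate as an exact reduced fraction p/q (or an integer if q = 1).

1. B_x = 11/3  [line -1·x + -4·y + 101/9 = 0 ∩ |BC|² = 85/81]
2. B_y = 17/9  [line -1·x + -4·y + 101/9 = 0 ∩ |BC|² = 85/81]
   → B = (11/3, 17/9)

B = (11/3, 17/9)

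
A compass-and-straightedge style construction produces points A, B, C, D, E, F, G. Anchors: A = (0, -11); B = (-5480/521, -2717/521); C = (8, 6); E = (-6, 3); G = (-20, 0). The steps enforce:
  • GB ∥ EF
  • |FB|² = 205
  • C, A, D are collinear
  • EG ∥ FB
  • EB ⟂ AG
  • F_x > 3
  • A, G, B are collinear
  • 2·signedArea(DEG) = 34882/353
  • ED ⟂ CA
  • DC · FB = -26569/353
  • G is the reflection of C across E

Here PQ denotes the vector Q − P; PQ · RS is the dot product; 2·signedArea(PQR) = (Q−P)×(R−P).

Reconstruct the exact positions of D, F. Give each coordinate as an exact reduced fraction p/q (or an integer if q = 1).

1. D_x = 1520/353  [C, A, D are collinear ∩ ED ⟂ CA]
2. D_y = -653/353  [C, A, D are collinear ∩ ED ⟂ CA]
   → D = (1520/353, -653/353)
3. F_x = 1814/521  [EG ∥ FB ∩ GB ∥ EF]
4. F_y = -1154/521  [EG ∥ FB ∩ GB ∥ EF]
   → F = (1814/521, -1154/521)

D = (1520/353, -653/353)
F = (1814/521, -1154/521)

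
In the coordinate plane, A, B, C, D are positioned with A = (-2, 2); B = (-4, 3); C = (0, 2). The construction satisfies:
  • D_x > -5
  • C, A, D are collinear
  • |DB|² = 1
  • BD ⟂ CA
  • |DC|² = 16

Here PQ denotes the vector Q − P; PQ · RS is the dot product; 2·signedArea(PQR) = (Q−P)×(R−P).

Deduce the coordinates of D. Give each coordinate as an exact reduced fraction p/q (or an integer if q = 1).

1. D_x = -4  [C, A, D are collinear ∩ BD ⟂ CA]
2. D_y = 2  [C, A, D are collinear ∩ BD ⟂ CA]
   → D = (-4, 2)

D = (-4, 2)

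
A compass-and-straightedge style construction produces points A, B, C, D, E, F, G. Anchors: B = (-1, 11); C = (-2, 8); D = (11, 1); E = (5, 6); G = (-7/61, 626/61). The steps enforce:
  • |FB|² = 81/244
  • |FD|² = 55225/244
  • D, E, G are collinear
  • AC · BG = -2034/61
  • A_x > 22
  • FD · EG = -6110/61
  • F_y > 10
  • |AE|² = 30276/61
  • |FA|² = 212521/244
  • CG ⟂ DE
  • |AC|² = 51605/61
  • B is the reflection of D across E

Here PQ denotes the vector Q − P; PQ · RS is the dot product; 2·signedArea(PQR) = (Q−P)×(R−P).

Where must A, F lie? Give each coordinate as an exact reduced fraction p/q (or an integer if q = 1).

A = (1349/61, -504/61)
F = (-34/61, 1297/122)

1. A_x = 1349/61  [line -54/61·x + 45/61·y + 1566/61 = 0 ∩ |AE|² = 30276/61]
2. A_y = -504/61  [line -54/61·x + 45/61·y + 1566/61 = 0 ∩ |AE|² = 30276/61]
   → A = (1349/61, -504/61)
3. F_x = -34/61  [line 312/61·x + -260/61·y + 2938/61 = 0 ∩ |FD|² = 55225/244]
4. F_y = 1297/122  [line 312/61·x + -260/61·y + 2938/61 = 0 ∩ |FD|² = 55225/244]
   → F = (-34/61, 1297/122)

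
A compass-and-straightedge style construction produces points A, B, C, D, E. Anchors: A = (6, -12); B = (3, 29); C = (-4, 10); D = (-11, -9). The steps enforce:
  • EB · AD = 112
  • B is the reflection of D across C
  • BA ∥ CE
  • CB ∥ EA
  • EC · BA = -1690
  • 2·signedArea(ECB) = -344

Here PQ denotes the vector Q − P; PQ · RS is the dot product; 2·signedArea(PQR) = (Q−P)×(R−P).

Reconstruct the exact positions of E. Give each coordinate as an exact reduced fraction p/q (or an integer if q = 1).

E = (-1, -31)

1. E_x = -1  [CB ∥ EA ∩ BA ∥ CE]
2. E_y = -31  [CB ∥ EA ∩ BA ∥ CE]
   → E = (-1, -31)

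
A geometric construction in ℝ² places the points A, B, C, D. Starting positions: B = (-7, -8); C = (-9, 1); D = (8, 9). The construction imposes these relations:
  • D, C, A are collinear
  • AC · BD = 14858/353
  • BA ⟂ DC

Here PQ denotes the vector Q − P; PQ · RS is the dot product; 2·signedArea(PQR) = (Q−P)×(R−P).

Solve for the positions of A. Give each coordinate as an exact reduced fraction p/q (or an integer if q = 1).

1. A_x = -3823/353  [D, C, A are collinear ∩ BA ⟂ DC]
2. A_y = 49/353  [D, C, A are collinear ∩ BA ⟂ DC]
   → A = (-3823/353, 49/353)

A = (-3823/353, 49/353)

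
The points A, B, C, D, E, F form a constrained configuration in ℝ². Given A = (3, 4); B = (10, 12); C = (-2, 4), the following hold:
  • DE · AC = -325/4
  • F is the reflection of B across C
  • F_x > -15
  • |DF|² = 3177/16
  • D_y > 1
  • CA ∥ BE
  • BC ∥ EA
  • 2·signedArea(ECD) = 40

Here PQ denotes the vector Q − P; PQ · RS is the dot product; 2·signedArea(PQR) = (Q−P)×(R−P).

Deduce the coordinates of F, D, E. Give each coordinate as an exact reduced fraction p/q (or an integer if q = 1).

D = (-5/4, 2)
E = (15, 12)
F = (-14, -4)

1. F_x = -14  [F is the reflection of B across C]
2. F_y = -4  [F is the reflection of B across C]
   → F = (-14, -4)
3. E_x = 15  [BC ∥ EA ∩ CA ∥ BE]
4. E_y = 12  [BC ∥ EA ∩ CA ∥ BE]
   → E = (15, 12)
5. D_x = -5/4  [DE · AC = -325/4 ∩ 2·signedArea(ECD) = 40]
6. D_y = 2  [DE · AC = -325/4 ∩ 2·signedArea(ECD) = 40]
   → D = (-5/4, 2)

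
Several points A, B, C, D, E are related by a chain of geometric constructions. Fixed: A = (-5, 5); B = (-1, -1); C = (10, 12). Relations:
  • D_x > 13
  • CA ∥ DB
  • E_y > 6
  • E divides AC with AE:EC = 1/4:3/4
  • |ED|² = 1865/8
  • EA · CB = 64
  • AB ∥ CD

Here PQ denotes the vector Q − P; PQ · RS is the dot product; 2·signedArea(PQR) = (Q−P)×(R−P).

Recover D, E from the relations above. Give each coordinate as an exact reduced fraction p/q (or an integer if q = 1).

D = (14, 6)
E = (-5/4, 27/4)

1. D_x = 14  [CA ∥ DB ∩ AB ∥ CD]
2. D_y = 6  [CA ∥ DB ∩ AB ∥ CD]
   → D = (14, 6)
3. E_x = -5/4  [E divides AC with AE:EC = 1/4:3/4]
4. E_y = 27/4  [E divides AC with AE:EC = 1/4:3/4]
   → E = (-5/4, 27/4)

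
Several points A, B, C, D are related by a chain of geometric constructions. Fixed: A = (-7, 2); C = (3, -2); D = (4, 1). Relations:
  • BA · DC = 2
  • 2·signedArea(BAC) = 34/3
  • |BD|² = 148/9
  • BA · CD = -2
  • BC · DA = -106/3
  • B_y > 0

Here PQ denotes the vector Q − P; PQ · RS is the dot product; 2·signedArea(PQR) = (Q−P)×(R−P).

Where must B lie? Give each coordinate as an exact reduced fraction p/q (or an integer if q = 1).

B = (0, 1/3)

1. B_x = 0  [BA · CD = -2 ∩ BC · DA = -106/3]
2. B_y = 1/3  [BA · CD = -2 ∩ BC · DA = -106/3]
   → B = (0, 1/3)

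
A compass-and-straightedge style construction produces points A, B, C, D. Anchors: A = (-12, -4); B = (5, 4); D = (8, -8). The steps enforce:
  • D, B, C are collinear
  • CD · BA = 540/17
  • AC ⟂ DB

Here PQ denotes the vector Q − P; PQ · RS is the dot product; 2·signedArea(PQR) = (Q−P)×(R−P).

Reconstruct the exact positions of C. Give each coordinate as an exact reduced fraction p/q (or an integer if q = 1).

1. C_x = 100/17  [D, B, C are collinear ∩ AC ⟂ DB]
2. C_y = 8/17  [D, B, C are collinear ∩ AC ⟂ DB]
   → C = (100/17, 8/17)

C = (100/17, 8/17)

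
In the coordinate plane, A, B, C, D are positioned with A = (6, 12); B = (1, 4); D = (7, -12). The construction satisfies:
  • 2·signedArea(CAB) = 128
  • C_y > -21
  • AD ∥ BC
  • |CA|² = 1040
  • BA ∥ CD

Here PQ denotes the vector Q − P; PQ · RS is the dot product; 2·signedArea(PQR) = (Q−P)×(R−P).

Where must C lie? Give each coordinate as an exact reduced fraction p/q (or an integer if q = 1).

1. C_x = 2  [BA ∥ CD ∩ AD ∥ BC]
2. C_y = -20  [BA ∥ CD ∩ AD ∥ BC]
   → C = (2, -20)

C = (2, -20)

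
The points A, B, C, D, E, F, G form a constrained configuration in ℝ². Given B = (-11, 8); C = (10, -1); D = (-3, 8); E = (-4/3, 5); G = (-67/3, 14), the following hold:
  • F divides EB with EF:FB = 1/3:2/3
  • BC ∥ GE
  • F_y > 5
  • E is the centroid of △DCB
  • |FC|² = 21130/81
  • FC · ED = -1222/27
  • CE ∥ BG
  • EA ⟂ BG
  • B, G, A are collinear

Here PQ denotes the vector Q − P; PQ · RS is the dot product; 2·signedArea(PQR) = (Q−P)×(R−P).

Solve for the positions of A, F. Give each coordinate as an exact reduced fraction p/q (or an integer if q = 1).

A = (-1226/555, 619/185)
F = (-41/9, 6)

1. A_x = -1226/555  [B, G, A are collinear ∩ EA ⟂ BG]
2. A_y = 619/185  [B, G, A are collinear ∩ EA ⟂ BG]
   → A = (-1226/555, 619/185)
3. F_x = -41/9  [F divides EB with EF:FB = 1/3:2/3]
4. F_y = 6  [F divides EB with EF:FB = 1/3:2/3]
   → F = (-41/9, 6)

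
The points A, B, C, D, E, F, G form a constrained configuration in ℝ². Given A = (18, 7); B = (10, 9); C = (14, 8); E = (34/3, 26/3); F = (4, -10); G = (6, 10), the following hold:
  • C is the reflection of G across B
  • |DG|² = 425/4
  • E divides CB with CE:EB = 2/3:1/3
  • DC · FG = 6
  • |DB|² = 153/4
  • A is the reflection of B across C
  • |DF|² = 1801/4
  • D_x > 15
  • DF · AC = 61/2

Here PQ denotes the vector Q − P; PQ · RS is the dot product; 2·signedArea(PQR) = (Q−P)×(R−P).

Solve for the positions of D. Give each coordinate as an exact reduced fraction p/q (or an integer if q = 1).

D = (16, 15/2)

1. D_x = 16  [DF · AC = 61/2 ∩ DC · FG = 6]
2. D_y = 15/2  [DF · AC = 61/2 ∩ DC · FG = 6]
   → D = (16, 15/2)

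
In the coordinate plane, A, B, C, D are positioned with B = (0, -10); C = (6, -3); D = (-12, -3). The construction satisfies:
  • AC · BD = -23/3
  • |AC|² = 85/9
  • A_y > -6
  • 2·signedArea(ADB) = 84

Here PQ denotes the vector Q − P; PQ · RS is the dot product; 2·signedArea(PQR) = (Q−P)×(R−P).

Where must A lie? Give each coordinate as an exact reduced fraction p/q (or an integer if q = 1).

1. A_x = 4  [AC · BD = -23/3 ∩ 2·signedArea(ADB) = 84]
2. A_y = -16/3  [AC · BD = -23/3 ∩ 2·signedArea(ADB) = 84]
   → A = (4, -16/3)

A = (4, -16/3)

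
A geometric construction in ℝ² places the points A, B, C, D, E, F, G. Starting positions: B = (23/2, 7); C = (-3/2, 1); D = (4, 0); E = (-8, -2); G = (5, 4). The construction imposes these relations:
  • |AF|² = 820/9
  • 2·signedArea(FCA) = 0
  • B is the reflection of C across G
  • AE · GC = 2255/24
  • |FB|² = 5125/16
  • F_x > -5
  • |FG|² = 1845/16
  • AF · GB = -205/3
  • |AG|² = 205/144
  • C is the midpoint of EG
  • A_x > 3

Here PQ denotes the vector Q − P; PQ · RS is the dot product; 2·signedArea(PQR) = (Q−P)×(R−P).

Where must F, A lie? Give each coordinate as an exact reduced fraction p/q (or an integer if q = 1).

A = (47/12, 7/2)
F = (-19/4, -1/2)

1. A_x = 47/12  [line 13/2·x + 3·y + -863/24 = 0 ∩ |AG|² = 205/144]
2. A_y = 7/2  [line 13/2·x + 3·y + -863/24 = 0 ∩ |AG|² = 205/144]
   → A = (47/12, 7/2)
3. F_x = -19/4  [2·signedArea(FCA) = 0 ∩ AF · GB = -205/3]
4. F_y = -1/2  [2·signedArea(FCA) = 0 ∩ AF · GB = -205/3]
   → F = (-19/4, -1/2)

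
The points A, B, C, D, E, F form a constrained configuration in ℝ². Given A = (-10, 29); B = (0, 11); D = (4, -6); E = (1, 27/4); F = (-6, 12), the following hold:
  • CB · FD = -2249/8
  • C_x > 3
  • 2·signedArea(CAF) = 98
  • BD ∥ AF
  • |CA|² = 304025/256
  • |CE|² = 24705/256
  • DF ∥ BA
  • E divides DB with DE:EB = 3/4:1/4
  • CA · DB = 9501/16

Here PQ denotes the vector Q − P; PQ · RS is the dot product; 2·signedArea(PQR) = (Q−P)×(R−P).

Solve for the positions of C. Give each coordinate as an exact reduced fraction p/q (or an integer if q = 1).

C = (13/4, -45/16)

1. C_x = 13/4  [2·signedArea(CAF) = 98 ∩ CA · DB = 9501/16]
2. C_y = -45/16  [2·signedArea(CAF) = 98 ∩ CA · DB = 9501/16]
   → C = (13/4, -45/16)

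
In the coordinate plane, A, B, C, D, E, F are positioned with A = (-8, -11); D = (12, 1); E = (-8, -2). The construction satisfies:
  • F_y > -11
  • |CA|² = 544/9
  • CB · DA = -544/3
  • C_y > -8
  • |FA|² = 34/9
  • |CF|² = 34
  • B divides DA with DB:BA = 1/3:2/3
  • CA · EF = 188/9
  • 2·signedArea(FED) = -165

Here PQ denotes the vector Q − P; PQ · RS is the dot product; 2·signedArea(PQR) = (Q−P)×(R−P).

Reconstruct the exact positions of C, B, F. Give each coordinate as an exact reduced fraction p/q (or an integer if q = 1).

B = (16/3, -3)
C = (-4/3, -7)
F = (-19/3, -10)

1. B_x = 16/3  [B divides DA with DB:BA = 1/3:2/3]
2. B_y = -3  [B divides DA with DB:BA = 1/3:2/3]
   → B = (16/3, -3)
3. C_x = -4/3  [line 20·x + 12·y + 332/3 = 0 ∩ |CA|² = 544/9]
4. C_y = -7  [line 20·x + 12·y + 332/3 = 0 ∩ |CA|² = 544/9]
   → C = (-4/3, -7)
5. F_x = -19/3  [2·signedArea(FED) = -165 ∩ CA · EF = 188/9]
6. F_y = -10  [2·signedArea(FED) = -165 ∩ CA · EF = 188/9]
   → F = (-19/3, -10)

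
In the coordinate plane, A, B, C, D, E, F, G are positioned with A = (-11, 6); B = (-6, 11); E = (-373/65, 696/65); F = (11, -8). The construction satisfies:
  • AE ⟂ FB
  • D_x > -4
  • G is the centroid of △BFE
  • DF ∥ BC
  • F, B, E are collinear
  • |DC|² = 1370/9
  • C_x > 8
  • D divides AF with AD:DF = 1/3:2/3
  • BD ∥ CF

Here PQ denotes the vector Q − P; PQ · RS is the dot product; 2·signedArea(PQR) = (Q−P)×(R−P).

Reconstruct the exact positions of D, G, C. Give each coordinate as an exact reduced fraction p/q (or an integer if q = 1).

1. D_x = -11/3  [D divides AF with AD:DF = 1/3:2/3]
2. D_y = 4/3  [D divides AF with AD:DF = 1/3:2/3]
   → D = (-11/3, 4/3)
3. G_x = -16/65  [G is the centroid of △BFE]
4. G_y = 297/65  [G is the centroid of △BFE]
   → G = (-16/65, 297/65)
5. C_x = 26/3  [BD ∥ CF ∩ DF ∥ BC]
6. C_y = 5/3  [BD ∥ CF ∩ DF ∥ BC]
   → C = (26/3, 5/3)

C = (26/3, 5/3)
D = (-11/3, 4/3)
G = (-16/65, 297/65)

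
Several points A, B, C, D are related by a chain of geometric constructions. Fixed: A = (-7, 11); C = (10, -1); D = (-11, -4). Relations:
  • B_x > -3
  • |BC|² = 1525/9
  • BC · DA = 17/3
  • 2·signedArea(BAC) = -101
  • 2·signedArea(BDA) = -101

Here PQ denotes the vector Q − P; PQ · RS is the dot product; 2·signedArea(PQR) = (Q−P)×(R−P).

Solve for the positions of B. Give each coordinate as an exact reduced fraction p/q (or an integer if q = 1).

1. B_x = -8/3  [2·signedArea(BAC) = -101 ∩ BC · DA = 17/3]
2. B_y = 2  [2·signedArea(BAC) = -101 ∩ BC · DA = 17/3]
   → B = (-8/3, 2)

B = (-8/3, 2)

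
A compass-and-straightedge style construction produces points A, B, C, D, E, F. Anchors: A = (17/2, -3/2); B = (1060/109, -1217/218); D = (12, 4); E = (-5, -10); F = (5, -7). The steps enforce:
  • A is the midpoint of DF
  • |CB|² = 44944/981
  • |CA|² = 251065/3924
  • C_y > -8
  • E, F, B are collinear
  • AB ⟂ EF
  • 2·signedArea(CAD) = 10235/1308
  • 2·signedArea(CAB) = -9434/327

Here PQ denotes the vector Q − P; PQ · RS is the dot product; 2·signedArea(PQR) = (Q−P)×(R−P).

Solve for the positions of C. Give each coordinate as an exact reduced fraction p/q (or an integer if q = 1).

1. C_x = 1060/327  [2·signedArea(CAB) = -9434/327 ∩ 2·signedArea(CAD) = 10235/1308]
2. C_y = -1641/218  [2·signedArea(CAB) = -9434/327 ∩ 2·signedArea(CAD) = 10235/1308]
   → C = (1060/327, -1641/218)

C = (1060/327, -1641/218)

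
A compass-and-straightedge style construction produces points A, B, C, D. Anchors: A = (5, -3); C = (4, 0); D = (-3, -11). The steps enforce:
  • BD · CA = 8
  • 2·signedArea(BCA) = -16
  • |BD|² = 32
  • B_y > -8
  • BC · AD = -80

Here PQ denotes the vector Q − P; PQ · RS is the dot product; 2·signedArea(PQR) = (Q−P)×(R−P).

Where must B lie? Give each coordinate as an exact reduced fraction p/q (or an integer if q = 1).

B = (1, -7)

1. B_x = 1  [BC · AD = -80 ∩ 2·signedArea(BCA) = -16]
2. B_y = -7  [BC · AD = -80 ∩ 2·signedArea(BCA) = -16]
   → B = (1, -7)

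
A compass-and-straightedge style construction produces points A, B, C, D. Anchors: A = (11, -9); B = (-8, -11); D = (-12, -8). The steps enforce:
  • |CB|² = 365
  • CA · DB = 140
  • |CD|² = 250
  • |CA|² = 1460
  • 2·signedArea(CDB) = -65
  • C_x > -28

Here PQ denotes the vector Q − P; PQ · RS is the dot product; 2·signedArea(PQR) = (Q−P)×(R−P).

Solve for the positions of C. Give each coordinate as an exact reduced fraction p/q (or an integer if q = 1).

C = (-27, -13)

1. C_x = -27  [2·signedArea(CDB) = -65 ∩ CA · DB = 140]
2. C_y = -13  [2·signedArea(CDB) = -65 ∩ CA · DB = 140]
   → C = (-27, -13)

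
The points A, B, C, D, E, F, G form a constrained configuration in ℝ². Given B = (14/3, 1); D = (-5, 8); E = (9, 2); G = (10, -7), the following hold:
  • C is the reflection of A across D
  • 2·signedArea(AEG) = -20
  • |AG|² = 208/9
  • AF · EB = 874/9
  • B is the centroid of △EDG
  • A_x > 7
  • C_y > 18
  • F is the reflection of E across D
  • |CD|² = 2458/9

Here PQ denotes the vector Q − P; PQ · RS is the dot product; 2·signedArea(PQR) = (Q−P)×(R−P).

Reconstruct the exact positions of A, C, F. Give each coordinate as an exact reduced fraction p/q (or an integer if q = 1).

1. F_x = -19  [F is the reflection of E across D]
2. F_y = 14  [F is the reflection of E across D]
   → F = (-19, 14)
3. A_x = 22/3  [2·signedArea(AEG) = -20 ∩ AF · EB = 874/9]
4. A_y = -3  [2·signedArea(AEG) = -20 ∩ AF · EB = 874/9]
   → A = (22/3, -3)
5. C_x = -52/3  [C is the reflection of A across D]
6. C_y = 19  [C is the reflection of A across D]
   → C = (-52/3, 19)

A = (22/3, -3)
C = (-52/3, 19)
F = (-19, 14)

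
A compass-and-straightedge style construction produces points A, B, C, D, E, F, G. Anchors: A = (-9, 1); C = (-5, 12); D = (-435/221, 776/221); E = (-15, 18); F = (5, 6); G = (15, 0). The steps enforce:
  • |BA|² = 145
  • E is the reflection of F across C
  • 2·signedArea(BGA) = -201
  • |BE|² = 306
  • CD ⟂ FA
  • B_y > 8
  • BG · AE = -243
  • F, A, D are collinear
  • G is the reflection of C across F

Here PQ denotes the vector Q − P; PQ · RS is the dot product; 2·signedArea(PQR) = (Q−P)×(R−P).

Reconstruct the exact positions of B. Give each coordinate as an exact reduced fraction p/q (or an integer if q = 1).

B = (0, 9)

1. B_x = 0  [2·signedArea(BGA) = -201 ∩ BG · AE = -243]
2. B_y = 9  [2·signedArea(BGA) = -201 ∩ BG · AE = -243]
   → B = (0, 9)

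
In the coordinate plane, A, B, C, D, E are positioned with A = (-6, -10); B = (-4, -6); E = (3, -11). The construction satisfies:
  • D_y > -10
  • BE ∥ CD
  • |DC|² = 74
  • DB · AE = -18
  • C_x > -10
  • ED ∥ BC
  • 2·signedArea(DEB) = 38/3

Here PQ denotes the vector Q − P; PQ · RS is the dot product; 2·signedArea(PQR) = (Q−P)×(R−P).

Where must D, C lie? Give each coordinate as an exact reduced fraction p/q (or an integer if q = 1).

C = (-28/3, -4)
D = (-7/3, -9)

1. D_x = -7/3  [2·signedArea(DEB) = 38/3 ∩ DB · AE = -18]
2. D_y = -9  [2·signedArea(DEB) = 38/3 ∩ DB · AE = -18]
   → D = (-7/3, -9)
3. C_x = -28/3  [BE ∥ CD ∩ ED ∥ BC]
4. C_y = -4  [BE ∥ CD ∩ ED ∥ BC]
   → C = (-28/3, -4)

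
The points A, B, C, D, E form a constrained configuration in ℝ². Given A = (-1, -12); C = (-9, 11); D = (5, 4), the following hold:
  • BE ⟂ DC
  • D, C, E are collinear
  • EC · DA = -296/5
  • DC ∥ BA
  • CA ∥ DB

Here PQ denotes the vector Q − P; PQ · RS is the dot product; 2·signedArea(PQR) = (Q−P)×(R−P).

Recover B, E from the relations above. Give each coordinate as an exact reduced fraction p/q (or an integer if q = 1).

1. B_x = 13  [DC ∥ BA ∩ CA ∥ DB]
2. B_y = -19  [DC ∥ BA ∩ CA ∥ DB]
   → B = (13, -19)
3. E_x = 103/5  [D, C, E are collinear ∩ BE ⟂ DC]
4. E_y = -19/5  [D, C, E are collinear ∩ BE ⟂ DC]
   → E = (103/5, -19/5)

B = (13, -19)
E = (103/5, -19/5)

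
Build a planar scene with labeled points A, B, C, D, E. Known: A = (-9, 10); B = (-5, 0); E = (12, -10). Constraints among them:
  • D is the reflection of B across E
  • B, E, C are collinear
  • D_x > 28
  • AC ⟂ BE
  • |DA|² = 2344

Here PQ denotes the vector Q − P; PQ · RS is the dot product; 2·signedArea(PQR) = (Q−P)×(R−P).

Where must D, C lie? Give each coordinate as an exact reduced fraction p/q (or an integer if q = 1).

1. D_x = 29  [D is the reflection of B across E]
2. D_y = -20  [D is the reflection of B across E]
   → D = (29, -20)
3. C_x = -4801/389  [B, E, C are collinear ∩ AC ⟂ BE]
4. C_y = 1680/389  [B, E, C are collinear ∩ AC ⟂ BE]
   → C = (-4801/389, 1680/389)

C = (-4801/389, 1680/389)
D = (29, -20)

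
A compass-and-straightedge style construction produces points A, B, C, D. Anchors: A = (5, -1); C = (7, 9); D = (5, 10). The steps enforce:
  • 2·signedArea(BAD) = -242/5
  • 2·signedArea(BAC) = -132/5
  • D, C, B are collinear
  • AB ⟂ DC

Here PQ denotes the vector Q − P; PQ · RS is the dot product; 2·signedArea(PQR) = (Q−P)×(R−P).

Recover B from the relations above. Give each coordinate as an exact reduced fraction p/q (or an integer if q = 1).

1. B_x = 47/5  [D, C, B are collinear ∩ AB ⟂ DC]
2. B_y = 39/5  [D, C, B are collinear ∩ AB ⟂ DC]
   → B = (47/5, 39/5)

B = (47/5, 39/5)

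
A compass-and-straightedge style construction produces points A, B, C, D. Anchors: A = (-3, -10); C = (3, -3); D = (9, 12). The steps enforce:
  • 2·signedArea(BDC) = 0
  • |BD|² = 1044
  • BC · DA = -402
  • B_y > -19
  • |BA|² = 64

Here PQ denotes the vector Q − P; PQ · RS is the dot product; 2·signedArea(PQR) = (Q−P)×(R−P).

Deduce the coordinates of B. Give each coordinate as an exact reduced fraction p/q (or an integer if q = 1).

B = (-3, -18)

1. B_x = -3  [2·signedArea(BDC) = 0 ∩ BC · DA = -402]
2. B_y = -18  [2·signedArea(BDC) = 0 ∩ BC · DA = -402]
   → B = (-3, -18)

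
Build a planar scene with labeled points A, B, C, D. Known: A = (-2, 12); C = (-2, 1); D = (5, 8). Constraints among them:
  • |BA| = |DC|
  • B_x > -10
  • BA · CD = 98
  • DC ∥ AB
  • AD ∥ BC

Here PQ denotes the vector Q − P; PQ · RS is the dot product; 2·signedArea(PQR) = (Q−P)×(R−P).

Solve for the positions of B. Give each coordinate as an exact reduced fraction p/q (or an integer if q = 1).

B = (-9, 5)

1. B_x = -9  [AD ∥ BC ∩ DC ∥ AB]
2. B_y = 5  [AD ∥ BC ∩ DC ∥ AB]
   → B = (-9, 5)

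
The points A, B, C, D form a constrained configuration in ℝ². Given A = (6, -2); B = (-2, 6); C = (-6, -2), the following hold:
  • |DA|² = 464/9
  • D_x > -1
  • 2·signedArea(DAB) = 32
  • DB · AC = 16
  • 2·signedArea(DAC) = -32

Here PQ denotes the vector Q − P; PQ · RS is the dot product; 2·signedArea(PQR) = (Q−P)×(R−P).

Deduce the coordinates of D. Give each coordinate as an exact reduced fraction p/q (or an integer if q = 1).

1. D_x = -2/3  [2·signedArea(DAB) = 32 ∩ DB · AC = 16]
2. D_y = 2/3  [2·signedArea(DAB) = 32 ∩ DB · AC = 16]
   → D = (-2/3, 2/3)

D = (-2/3, 2/3)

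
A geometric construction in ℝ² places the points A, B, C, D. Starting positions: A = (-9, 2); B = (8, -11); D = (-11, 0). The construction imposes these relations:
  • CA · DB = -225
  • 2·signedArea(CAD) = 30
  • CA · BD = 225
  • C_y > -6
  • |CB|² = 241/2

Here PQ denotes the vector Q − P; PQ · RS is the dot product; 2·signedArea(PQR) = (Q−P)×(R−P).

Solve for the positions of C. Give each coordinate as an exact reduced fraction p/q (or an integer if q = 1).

1. C_x = -3/2  [CA · BD = 225 ∩ 2·signedArea(CAD) = 30]
2. C_y = -11/2  [CA · BD = 225 ∩ 2·signedArea(CAD) = 30]
   → C = (-3/2, -11/2)

C = (-3/2, -11/2)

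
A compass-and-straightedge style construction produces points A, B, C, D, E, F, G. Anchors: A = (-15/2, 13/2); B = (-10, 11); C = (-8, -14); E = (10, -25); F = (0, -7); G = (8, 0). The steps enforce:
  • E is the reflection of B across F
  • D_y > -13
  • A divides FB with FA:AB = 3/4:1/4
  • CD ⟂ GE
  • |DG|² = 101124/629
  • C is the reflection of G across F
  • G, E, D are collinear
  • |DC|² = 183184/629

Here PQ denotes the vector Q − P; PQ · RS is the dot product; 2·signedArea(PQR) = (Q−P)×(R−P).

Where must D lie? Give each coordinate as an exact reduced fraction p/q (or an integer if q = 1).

D = (5668/629, -7950/629)

1. D_x = 5668/629  [G, E, D are collinear ∩ CD ⟂ GE]
2. D_y = -7950/629  [G, E, D are collinear ∩ CD ⟂ GE]
   → D = (5668/629, -7950/629)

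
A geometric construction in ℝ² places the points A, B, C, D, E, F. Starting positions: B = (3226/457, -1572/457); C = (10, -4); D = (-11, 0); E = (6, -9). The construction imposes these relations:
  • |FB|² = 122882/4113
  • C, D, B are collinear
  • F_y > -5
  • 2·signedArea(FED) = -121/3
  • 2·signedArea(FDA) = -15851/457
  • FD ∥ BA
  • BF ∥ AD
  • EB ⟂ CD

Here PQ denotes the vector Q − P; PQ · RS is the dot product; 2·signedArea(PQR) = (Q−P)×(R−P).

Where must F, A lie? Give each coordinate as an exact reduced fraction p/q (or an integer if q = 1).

1. F_x = 5/3  [line -9·x + -17·y + -176/3 = 0 ∩ |FB|² = 122882/4113]
2. F_y = -13/3  [line -9·x + -17·y + -176/3 = 0 ∩ |FB|² = 122882/4113]
   → F = (5/3, -13/3)
3. A_x = -7688/1371  [BF ∥ AD ∩ FD ∥ BA]
4. A_y = 1225/1371  [BF ∥ AD ∩ FD ∥ BA]
   → A = (-7688/1371, 1225/1371)

A = (-7688/1371, 1225/1371)
F = (5/3, -13/3)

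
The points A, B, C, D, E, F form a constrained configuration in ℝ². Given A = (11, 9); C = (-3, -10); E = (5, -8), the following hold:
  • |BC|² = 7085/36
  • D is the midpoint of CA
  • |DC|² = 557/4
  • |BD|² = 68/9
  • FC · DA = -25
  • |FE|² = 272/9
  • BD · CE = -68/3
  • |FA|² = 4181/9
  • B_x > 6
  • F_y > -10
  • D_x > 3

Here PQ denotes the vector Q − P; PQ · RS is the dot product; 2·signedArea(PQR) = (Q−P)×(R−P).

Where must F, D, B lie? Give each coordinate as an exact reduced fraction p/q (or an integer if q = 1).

1. D_x = 4  [D is the midpoint of CA]
2. D_y = -1/2  [D is the midpoint of CA]
   → D = (4, -1/2)
3. B_x = 20/3  [line -8·x + -2·y + 161/3 = 0 ∩ |BD|² = 68/9]
4. B_y = 1/6  [line -8·x + -2·y + 161/3 = 0 ∩ |BD|² = 68/9]
   → B = (20/3, 1/6)
5. F_x = -1/3  [line -7·x + -19/2·y + -91 = 0 ∩ |FE|² = 272/9]
6. F_y = -28/3  [line -7·x + -19/2·y + -91 = 0 ∩ |FE|² = 272/9]
   → F = (-1/3, -28/3)

B = (20/3, 1/6)
D = (4, -1/2)
F = (-1/3, -28/3)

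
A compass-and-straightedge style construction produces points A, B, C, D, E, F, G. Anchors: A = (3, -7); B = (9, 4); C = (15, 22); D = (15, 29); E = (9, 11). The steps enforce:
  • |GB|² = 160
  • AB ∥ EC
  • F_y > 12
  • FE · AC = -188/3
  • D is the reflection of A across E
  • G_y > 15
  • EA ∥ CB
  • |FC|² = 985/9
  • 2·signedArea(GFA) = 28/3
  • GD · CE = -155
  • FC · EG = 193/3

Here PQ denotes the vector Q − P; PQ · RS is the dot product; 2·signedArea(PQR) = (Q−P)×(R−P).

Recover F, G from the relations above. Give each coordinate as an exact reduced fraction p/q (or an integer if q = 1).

F = (11, 37/3)
G = (13, 16)

1. F_x = 11  [line -12·x + -29·y + 1469/3 = 0 ∩ |FC|² = 985/9]
2. F_y = 37/3  [line -12·x + -29·y + 1469/3 = 0 ∩ |FC|² = 985/9]
   → F = (11, 37/3)
3. G_x = 13  [2·signedArea(GFA) = 28/3 ∩ GD · CE = -155]
4. G_y = 16  [2·signedArea(GFA) = 28/3 ∩ GD · CE = -155]
   → G = (13, 16)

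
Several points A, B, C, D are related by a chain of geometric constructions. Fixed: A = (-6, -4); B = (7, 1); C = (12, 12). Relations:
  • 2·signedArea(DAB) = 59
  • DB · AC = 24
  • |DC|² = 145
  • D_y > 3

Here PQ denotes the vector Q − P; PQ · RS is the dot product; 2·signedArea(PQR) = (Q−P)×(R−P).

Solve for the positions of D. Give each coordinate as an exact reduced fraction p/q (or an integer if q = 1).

1. D_x = 3  [2·signedArea(DAB) = 59 ∩ DB · AC = 24]
2. D_y = 4  [2·signedArea(DAB) = 59 ∩ DB · AC = 24]
   → D = (3, 4)

D = (3, 4)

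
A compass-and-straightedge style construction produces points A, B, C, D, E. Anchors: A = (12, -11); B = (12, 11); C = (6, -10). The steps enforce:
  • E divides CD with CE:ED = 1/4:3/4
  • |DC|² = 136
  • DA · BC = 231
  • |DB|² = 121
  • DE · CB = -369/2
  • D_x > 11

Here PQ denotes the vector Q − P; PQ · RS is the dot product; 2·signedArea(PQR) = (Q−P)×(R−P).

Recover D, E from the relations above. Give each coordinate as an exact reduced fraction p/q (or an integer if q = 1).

1. D_x = 12  [line 6·x + 21·y + -72 = 0 ∩ |DC|² = 136]
2. D_y = 0  [line 6·x + 21·y + -72 = 0 ∩ |DC|² = 136]
   → D = (12, 0)
3. E_x = 15/2  [E divides CD with CE:ED = 1/4:3/4]
4. E_y = -15/2  [E divides CD with CE:ED = 1/4:3/4]
   → E = (15/2, -15/2)

D = (12, 0)
E = (15/2, -15/2)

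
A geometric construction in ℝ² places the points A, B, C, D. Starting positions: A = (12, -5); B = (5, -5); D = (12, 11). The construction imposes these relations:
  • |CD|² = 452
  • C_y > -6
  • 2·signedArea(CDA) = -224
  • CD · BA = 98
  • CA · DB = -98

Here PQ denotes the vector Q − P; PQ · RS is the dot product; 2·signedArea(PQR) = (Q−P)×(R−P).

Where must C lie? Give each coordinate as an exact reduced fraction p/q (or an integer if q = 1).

C = (-2, -5)

1. C_x = -2  [CD · BA = 98 ∩ CA · DB = -98]
2. C_y = -5  [CD · BA = 98 ∩ CA · DB = -98]
   → C = (-2, -5)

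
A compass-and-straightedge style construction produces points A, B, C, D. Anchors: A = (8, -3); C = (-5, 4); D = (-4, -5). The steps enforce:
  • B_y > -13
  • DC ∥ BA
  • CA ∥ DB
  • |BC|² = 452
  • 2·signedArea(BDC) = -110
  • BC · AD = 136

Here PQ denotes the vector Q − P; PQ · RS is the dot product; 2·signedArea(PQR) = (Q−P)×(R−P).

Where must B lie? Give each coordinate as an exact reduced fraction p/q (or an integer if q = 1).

1. B_x = 9  [DC ∥ BA ∩ CA ∥ DB]
2. B_y = -12  [DC ∥ BA ∩ CA ∥ DB]
   → B = (9, -12)

B = (9, -12)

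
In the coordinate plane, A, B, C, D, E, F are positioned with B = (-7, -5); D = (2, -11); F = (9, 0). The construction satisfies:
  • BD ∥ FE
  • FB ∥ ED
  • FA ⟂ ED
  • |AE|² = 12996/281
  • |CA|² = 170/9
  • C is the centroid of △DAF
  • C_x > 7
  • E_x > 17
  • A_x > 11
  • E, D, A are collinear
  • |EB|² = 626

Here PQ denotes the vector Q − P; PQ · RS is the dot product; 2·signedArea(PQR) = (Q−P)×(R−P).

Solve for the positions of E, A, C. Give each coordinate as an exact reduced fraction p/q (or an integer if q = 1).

1. E_x = 18  [FB ∥ ED ∩ BD ∥ FE]
2. E_y = -6  [FB ∥ ED ∩ BD ∥ FE]
   → E = (18, -6)
3. A_x = 3234/281  [E, D, A are collinear ∩ FA ⟂ ED]
4. A_y = -2256/281  [E, D, A are collinear ∩ FA ⟂ ED]
   → A = (3234/281, -2256/281)
5. C_x = 6325/843  [C is the centroid of △DAF]
6. C_y = -5347/843  [C is the centroid of △DAF]
   → C = (6325/843, -5347/843)

A = (3234/281, -2256/281)
C = (6325/843, -5347/843)
E = (18, -6)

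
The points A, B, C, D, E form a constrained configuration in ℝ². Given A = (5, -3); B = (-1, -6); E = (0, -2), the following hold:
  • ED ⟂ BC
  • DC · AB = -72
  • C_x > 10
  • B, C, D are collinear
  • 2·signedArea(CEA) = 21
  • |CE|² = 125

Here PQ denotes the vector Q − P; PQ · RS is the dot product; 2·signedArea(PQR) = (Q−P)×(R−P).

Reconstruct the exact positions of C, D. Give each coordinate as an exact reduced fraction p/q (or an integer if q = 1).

1. C_x = 11  [line 1·x + 5·y + -11 = 0 ∩ |CE|² = 125]
2. C_y = 0  [line 1·x + 5·y + -11 = 0 ∩ |CE|² = 125]
   → C = (11, 0)
3. D_x = 7/5  [B, C, D are collinear ∩ ED ⟂ BC]
4. D_y = -24/5  [B, C, D are collinear ∩ ED ⟂ BC]
   → D = (7/5, -24/5)

C = (11, 0)
D = (7/5, -24/5)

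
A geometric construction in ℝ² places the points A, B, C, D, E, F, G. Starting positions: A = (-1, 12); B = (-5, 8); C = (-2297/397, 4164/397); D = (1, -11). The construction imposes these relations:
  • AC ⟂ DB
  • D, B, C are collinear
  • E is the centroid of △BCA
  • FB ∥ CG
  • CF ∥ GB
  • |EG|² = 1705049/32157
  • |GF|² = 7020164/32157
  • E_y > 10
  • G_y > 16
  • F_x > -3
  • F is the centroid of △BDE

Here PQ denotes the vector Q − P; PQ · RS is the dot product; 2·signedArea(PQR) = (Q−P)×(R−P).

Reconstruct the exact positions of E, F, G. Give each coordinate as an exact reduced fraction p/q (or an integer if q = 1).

1. E_x = -4679/1191  [E is the centroid of △BCA]
2. E_y = 12104/1191  [E is the centroid of △BCA]
   → E = (-4679/1191, 12104/1191)
3. F_x = -9443/3573  [F is the centroid of △BDE]
4. F_y = 8531/3573  [F is the centroid of △BDE]
   → F = (-9443/3573, 8531/3573)
5. G_x = -29095/3573  [CF ∥ GB ∩ FB ∥ CG]
6. G_y = 57529/3573  [CF ∥ GB ∩ FB ∥ CG]
   → G = (-29095/3573, 57529/3573)

E = (-4679/1191, 12104/1191)
F = (-9443/3573, 8531/3573)
G = (-29095/3573, 57529/3573)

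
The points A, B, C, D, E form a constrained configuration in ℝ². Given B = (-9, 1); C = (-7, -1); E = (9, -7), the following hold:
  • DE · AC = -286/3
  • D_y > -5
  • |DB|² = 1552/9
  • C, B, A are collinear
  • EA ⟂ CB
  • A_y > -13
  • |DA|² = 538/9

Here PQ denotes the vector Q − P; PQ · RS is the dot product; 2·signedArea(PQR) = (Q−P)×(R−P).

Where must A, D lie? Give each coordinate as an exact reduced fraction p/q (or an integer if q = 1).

1. A_x = 4  [C, B, A are collinear ∩ EA ⟂ CB]
2. A_y = -12  [C, B, A are collinear ∩ EA ⟂ CB]
   → A = (4, -12)
3. D_x = 3  [line 11·x + -11·y + -242/3 = 0 ∩ |DA|² = 538/9]
4. D_y = -13/3  [line 11·x + -11·y + -242/3 = 0 ∩ |DA|² = 538/9]
   → D = (3, -13/3)

A = (4, -12)
D = (3, -13/3)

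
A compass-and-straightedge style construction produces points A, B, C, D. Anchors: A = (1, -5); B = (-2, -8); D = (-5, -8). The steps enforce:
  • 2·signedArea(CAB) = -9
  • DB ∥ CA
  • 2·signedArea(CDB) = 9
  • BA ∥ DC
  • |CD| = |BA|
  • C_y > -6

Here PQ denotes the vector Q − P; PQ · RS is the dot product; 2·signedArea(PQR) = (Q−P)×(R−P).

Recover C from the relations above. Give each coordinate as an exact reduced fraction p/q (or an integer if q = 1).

1. C_x = -2  [DB ∥ CA ∩ BA ∥ DC]
2. C_y = -5  [DB ∥ CA ∩ BA ∥ DC]
   → C = (-2, -5)

C = (-2, -5)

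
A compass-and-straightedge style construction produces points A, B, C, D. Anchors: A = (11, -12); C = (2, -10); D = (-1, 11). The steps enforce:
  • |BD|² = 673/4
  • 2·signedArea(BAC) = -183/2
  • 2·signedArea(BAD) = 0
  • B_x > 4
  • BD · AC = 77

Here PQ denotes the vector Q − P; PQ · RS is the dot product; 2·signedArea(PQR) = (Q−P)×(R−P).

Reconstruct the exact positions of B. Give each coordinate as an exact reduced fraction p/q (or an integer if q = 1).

B = (5, -1/2)

1. B_x = 5  [2·signedArea(BAD) = 0 ∩ 2·signedArea(BAC) = -183/2]
2. B_y = -1/2  [2·signedArea(BAD) = 0 ∩ 2·signedArea(BAC) = -183/2]
   → B = (5, -1/2)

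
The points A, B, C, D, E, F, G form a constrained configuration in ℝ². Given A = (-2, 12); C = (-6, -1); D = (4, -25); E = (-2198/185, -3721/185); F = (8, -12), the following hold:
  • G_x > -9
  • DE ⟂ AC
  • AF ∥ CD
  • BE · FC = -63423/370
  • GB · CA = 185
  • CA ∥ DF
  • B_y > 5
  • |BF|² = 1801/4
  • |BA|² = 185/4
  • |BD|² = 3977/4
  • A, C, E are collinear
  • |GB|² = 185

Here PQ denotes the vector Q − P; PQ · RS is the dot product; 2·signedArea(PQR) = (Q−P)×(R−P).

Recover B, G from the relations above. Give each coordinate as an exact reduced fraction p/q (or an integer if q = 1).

1. B_x = -4  [line 14·x + -11·y + 233/2 = 0 ∩ |BD|² = 3977/4]
2. B_y = 11/2  [line 14·x + -11·y + 233/2 = 0 ∩ |BD|² = 3977/4]
   → B = (-4, 11/2)
3. G_x = -8  [line -4·x + -13·y + -259/2 = 0 ∩ |GB|² = 185]
4. G_y = -15/2  [line -4·x + -13·y + -259/2 = 0 ∩ |GB|² = 185]
   → G = (-8, -15/2)

B = (-4, 11/2)
G = (-8, -15/2)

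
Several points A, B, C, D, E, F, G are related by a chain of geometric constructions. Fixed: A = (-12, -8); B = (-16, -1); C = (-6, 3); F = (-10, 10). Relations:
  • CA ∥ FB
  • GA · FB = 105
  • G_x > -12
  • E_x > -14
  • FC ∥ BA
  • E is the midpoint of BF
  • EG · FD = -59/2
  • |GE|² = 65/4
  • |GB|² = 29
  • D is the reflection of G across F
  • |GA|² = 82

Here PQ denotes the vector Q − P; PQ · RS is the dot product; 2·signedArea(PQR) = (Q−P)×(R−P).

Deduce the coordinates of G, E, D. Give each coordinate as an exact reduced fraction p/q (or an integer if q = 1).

1. G_x = -11  [line 6·x + 11·y + 55 = 0 ∩ |GB|² = 29]
2. G_y = 1  [line 6·x + 11·y + 55 = 0 ∩ |GB|² = 29]
   → G = (-11, 1)
3. E_x = -13  [E is the midpoint of BF]
4. E_y = 9/2  [E is the midpoint of BF]
   → E = (-13, 9/2)
5. D_x = -9  [D is the reflection of G across F]
6. D_y = 19  [D is the reflection of G across F]
   → D = (-9, 19)

D = (-9, 19)
E = (-13, 9/2)
G = (-11, 1)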